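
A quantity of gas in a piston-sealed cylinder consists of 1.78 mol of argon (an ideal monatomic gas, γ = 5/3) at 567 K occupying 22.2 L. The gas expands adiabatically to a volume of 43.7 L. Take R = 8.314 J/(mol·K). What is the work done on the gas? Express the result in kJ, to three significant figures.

Adiabatic: TV^(γ−1) = const with γ = 5/3.
T₂ = T₁ (V₁/V₂)^(γ−1) = 567 × (22.2/43.7)^0.667 = 567 × 0.6367 = 361 K.
W_by = nCᵥ(T₁ − T₂) = (1.78)(12.47)(567 − 361) = 4573 J.
Work on gas = −W_by = -4573 J.

W ≈ -4.57 kJ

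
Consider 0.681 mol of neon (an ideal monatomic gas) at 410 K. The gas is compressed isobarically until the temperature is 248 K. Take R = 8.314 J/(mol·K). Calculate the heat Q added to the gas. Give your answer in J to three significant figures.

Q ≈ -2290 J

Isobaric: W = nRΔT = (0.681)(8.314)(-162) = -917.2 J.
ΔU = nCᵥΔT with Cᵥ = 3R/2: ΔU = (0.681)(12.47)(-162) = -1376 J.
Q = ΔU + W = -1376 − 917.2 = -2293 J.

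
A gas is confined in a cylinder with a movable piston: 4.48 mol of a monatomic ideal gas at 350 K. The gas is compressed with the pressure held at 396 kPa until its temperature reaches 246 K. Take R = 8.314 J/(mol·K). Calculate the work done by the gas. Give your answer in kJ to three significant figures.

Isobaric: W = P ΔV = nR ΔT.
W = (4.48)(8.314)(246 − 350) = -3874 J.

W ≈ -3.87 kJ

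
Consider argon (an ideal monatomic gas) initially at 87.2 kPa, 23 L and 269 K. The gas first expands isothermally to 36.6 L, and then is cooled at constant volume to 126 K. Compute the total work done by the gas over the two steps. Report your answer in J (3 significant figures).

Step 1 (isothermal): W = P₁V₁ ln(V₂/V₁) = (2006) ln(36.6/23) = 931.7 J.
Step 2 (isochoric): W = 0 (constant volume).
W_total = 931.7 + 0 = 931.7 J.

W_total ≈ 932 J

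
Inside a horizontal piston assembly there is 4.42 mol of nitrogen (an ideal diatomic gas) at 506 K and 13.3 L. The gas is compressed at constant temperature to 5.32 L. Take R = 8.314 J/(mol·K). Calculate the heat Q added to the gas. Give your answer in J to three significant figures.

Isothermal ⇒ ΔU = 0, so Q = W = nRT ln(V₂/V₁).
Q = (4.42)(8.314)(506) ln(5.32/13.3) = 18594 × -0.9163 = -17038 J.

Q ≈ -17000 J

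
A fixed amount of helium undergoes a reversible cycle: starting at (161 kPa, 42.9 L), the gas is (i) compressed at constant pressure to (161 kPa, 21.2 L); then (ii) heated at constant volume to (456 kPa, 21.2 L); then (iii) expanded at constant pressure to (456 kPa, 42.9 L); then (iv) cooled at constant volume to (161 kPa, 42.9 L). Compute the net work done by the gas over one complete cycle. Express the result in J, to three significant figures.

W_net ≈ 6400 J

Constant-volume legs do no work.
W(i) = (161)(21.2 − 42.9) = -3494 J; W(iii) = (456)(42.9 − 21.2) = 9895 J.
W_net = -3494 + 9895 = 6401 J (the clockwise enclosed area).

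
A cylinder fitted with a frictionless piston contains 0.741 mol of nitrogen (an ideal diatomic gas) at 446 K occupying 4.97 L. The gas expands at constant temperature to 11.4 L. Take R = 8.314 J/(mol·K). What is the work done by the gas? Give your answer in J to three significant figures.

Isothermal: W = nRT ln(V₂/V₁).
W = (0.741)(8.314)(446) × ln(11.4/4.97)
  = 2748 × 0.8302
W_by_gas = 2281 J.

W ≈ 2280 J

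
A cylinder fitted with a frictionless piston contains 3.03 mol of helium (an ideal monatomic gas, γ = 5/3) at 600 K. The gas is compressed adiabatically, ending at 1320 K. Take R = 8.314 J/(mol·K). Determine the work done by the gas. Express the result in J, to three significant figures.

Adiabatic ⇒ Q = 0, so W_by = −ΔU = nCᵥ(T₁ − T₂).
Cᵥ = 3R/2 = 12.47 J/(mol·K).
W = (3.03)(12.47)(600 − 1320) = -27207 J.

W ≈ -27200 J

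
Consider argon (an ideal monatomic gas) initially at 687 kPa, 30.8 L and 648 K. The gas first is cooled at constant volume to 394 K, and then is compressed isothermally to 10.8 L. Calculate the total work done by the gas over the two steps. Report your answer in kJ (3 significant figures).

Step 1 (isochoric): W = 0 (constant volume).
After step 1: P = 417.7 kPa (V unchanged).
Step 2 (isothermal): W = P₁V₁ ln(V₂/V₁) = (12866) ln(10.8/30.8) = -13483 J.
W_total = 0 − 13483 = -13483 J.

W_total ≈ -13.5 kJ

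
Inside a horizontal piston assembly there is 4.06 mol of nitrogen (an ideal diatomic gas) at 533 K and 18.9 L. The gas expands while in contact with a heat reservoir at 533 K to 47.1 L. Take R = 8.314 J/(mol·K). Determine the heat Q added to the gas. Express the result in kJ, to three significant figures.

Q ≈ 16.4 kJ

Isothermal ⇒ ΔU = 0, so Q = W = nRT ln(V₂/V₁).
Q = (4.06)(8.314)(533) ln(47.1/18.9) = 17991 × 0.9131 = 16428 J.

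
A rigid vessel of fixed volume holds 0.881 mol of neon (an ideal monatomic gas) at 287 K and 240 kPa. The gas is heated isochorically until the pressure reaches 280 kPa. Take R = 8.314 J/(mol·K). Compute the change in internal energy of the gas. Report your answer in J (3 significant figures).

ΔU ≈ 526 J

Constant volume ⇒ W = 0, so Q = ΔU = nCᵥΔT with Cᵥ = 3R/2 = 12.47 J/(mol·K).
At constant V, T₂/T₁ = P₂/P₁ ⇒ ΔT = T₁(P₂/P₁ − 1) = 287·(280/240 − 1) = 47.83 K.
ΔU = (0.881)(12.47)(47.83) = 525.5 J.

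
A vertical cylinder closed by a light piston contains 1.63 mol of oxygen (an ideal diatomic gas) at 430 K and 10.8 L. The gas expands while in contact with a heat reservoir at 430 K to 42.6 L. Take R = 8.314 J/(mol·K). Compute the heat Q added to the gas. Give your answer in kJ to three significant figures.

Q ≈ 8.00 kJ

Isothermal ⇒ ΔU = 0, so Q = W = nRT ln(V₂/V₁).
Q = (1.63)(8.314)(430) ln(42.6/10.8) = 5827 × 1.372 = 7997 J.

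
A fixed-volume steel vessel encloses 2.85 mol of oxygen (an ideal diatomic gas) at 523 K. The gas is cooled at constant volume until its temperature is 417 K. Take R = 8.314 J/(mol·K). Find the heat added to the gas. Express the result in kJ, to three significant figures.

Q ≈ -6.28 kJ

Constant volume ⇒ W = 0, so Q = ΔU = nCᵥΔT with Cᵥ = 5R/2 = 20.79 J/(mol·K).
ΔU = (2.85)(20.79)(417 − 523) = -6279 J.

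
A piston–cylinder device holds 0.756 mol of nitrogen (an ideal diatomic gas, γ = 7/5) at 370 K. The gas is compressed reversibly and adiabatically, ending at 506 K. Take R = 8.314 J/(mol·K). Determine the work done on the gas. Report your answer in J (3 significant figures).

Adiabatic ⇒ Q = 0, so W_by = −ΔU = nCᵥ(T₁ − T₂).
Cᵥ = 5R/2 = 20.79 J/(mol·K).
W = (0.756)(20.79)(370 − 506) = -2137 J.
Work on gas = −W_by = 2137 J.

W ≈ 2140 J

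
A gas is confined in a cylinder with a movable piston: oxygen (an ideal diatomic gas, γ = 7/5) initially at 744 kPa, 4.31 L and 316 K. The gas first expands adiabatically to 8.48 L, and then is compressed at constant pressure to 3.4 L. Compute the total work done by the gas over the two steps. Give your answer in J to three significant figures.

Step 1 (adiabatic): W = (P₁V₁ − P₂V₂)/(γ−1) = (3207 − 2446)/0.4 = 1901 J.
After step 1: P = 288.5 kPa, V = 8.48 L, T = 241.1 K.
Step 2 (isobaric): W = PΔV = (288.5 kPa)(3.4 − 8.48 L) = -1465 J.
W_total = 1901 − 1465 = 435.8 J.

W_total ≈ 436 J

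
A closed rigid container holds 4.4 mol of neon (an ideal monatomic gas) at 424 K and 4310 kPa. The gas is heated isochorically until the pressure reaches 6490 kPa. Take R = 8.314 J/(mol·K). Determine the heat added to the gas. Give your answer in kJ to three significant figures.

Q ≈ 11.8 kJ

Constant volume ⇒ W = 0, so Q = ΔU = nCᵥΔT with Cᵥ = 3R/2 = 12.47 J/(mol·K).
At constant V, T₂/T₁ = P₂/P₁ ⇒ ΔT = T₁(P₂/P₁ − 1) = 424·(6490/4310 − 1) = 214.5 K.
ΔU = (4.4)(12.47)(214.5) = 11768 J.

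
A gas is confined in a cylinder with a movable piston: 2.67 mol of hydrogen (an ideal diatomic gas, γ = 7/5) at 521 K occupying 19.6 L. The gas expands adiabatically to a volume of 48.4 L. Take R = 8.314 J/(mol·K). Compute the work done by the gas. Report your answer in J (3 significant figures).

Adiabatic: TV^(γ−1) = const with γ = 7/5.
T₂ = T₁ (V₁/V₂)^(γ−1) = 521 × (19.6/48.4)^0.4 = 521 × 0.6966 = 362.9 K.
W_by = nCᵥ(T₁ − T₂) = (2.67)(20.79)(521 − 362.9) = 8773 J.

W ≈ 8770 J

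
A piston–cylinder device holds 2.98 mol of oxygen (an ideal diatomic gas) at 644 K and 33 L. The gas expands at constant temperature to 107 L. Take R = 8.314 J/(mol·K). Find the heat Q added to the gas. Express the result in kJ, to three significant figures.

Isothermal ⇒ ΔU = 0, so Q = W = nRT ln(V₂/V₁).
Q = (2.98)(8.314)(644) ln(107/33) = 15956 × 1.176 = 18769 J.

Q ≈ 18.8 kJ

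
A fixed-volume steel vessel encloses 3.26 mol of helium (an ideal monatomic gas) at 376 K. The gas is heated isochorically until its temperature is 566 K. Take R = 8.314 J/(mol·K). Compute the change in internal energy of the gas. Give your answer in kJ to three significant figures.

ΔU ≈ 7.72 kJ

Constant volume ⇒ W = 0, so Q = ΔU = nCᵥΔT with Cᵥ = 3R/2 = 12.47 J/(mol·K).
ΔU = (3.26)(12.47)(566 − 376) = 7725 J.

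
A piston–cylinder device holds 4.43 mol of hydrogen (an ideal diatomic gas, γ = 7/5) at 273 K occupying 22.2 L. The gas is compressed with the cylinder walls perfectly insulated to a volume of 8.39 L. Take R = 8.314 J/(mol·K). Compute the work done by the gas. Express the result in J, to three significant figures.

Adiabatic: TV^(γ−1) = const with γ = 7/5.
T₂ = T₁ (V₁/V₂)^(γ−1) = 273 × (22.2/8.39)^0.4 = 273 × 1.476 = 402.9 K.
W_by = nCᵥ(T₁ − T₂) = (4.43)(20.79)(273 − 402.9) = -11961 J.

W ≈ -12000 J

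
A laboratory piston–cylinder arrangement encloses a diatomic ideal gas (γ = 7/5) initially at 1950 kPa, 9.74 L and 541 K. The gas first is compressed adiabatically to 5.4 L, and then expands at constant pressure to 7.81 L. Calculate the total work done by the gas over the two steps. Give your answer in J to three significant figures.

Step 1 (adiabatic): W = (P₁V₁ − P₂V₂)/(γ−1) = (18993 − 24047)/0.4 = -12635 J.
After step 1: P = 4453 kPa, V = 5.4 L, T = 685 K.
Step 2 (isobaric): W = PΔV = (4453 kPa)(7.81 − 5.4 L) = 10732 J.
W_total = -12635 + 10732 = -1903 J.

W_total ≈ -1900 J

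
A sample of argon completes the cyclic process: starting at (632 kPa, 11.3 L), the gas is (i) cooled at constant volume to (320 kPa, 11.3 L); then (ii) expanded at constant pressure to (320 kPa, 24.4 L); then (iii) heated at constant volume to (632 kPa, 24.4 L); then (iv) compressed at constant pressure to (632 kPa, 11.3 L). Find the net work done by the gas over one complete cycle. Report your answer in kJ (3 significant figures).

W_net ≈ -4.09 kJ

Constant-volume legs do no work.
W(ii) = (320)(24.4 − 11.3) = 4192 J; W(iv) = (632)(11.3 − 24.4) = -8279 J.
W_net = 4192 − 8279 = -4087 J (the counter-clockwise enclosed area).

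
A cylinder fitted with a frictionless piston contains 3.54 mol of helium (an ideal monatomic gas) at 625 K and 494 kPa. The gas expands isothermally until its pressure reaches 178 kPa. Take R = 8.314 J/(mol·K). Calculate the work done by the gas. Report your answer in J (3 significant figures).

Isothermal process: W = nRT ln(V₂/V₁) = nRT ln(P₁/P₂).
W = (3.54)(8.314)(625) × ln(494/178)
  = 18395 × ln(2.775) = 18395 × 1.021
W_by_gas = 18776 J.

W ≈ 18800 J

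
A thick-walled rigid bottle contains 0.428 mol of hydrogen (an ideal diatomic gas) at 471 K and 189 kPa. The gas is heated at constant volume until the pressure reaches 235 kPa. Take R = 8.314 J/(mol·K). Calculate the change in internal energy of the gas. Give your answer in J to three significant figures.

Constant volume ⇒ W = 0, so Q = ΔU = nCᵥΔT with Cᵥ = 5R/2 = 20.79 J/(mol·K).
At constant V, T₂/T₁ = P₂/P₁ ⇒ ΔT = T₁(P₂/P₁ − 1) = 471·(235/189 − 1) = 114.6 K.
ΔU = (0.428)(20.79)(114.6) = 1020 J.

ΔU ≈ 1020 J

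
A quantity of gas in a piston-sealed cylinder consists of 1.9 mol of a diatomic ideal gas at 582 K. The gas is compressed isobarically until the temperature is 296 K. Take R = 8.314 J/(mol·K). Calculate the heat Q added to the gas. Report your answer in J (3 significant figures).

Q ≈ -15800 J

Isobaric: W = nRΔT = (1.9)(8.314)(-286) = -4518 J.
ΔU = nCᵥΔT with Cᵥ = 5R/2: ΔU = (1.9)(20.79)(-286) = -11295 J.
Q = ΔU + W = -11295 − 4518 = -15812 J.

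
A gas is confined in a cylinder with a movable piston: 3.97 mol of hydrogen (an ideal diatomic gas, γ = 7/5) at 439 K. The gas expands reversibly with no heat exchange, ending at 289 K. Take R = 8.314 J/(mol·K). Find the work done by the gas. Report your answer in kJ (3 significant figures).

W ≈ 12.4 kJ

Adiabatic ⇒ Q = 0, so W_by = −ΔU = nCᵥ(T₁ − T₂).
Cᵥ = 5R/2 = 20.79 J/(mol·K).
W = (3.97)(20.79)(439 − 289) = 12377 J.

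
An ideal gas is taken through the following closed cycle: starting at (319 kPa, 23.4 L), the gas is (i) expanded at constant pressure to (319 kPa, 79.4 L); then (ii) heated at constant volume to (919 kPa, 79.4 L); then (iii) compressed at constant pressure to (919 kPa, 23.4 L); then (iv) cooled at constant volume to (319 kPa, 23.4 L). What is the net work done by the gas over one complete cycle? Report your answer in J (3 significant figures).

W_net ≈ -33600 J

Constant-volume legs do no work.
W(i) = (319)(79.4 − 23.4) = 17864 J; W(iii) = (919)(23.4 − 79.4) = -51464 J.
W_net = 17864 − 51464 = -33600 J (the counter-clockwise enclosed area).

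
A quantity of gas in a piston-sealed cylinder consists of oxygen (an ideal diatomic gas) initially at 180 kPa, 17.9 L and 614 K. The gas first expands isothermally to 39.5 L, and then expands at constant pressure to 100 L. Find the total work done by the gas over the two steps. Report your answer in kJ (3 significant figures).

W_total ≈ 7.49 kJ

Step 1 (isothermal): W = P₁V₁ ln(V₂/V₁) = (3222) ln(39.5/17.9) = 2550 J.
After step 1: P = 81.57 kPa, V = 39.5 L, T = 614 K.
Step 2 (isobaric): W = PΔV = (81.57 kPa)(100 − 39.5 L) = 4935 J.
W_total = 2550 + 4935 = 7485 J.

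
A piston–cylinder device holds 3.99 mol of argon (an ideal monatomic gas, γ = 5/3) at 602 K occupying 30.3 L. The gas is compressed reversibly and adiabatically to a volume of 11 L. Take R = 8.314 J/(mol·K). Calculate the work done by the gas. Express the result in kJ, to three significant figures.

Adiabatic: TV^(γ−1) = const with γ = 5/3.
T₂ = T₁ (V₁/V₂)^(γ−1) = 602 × (30.3/11)^0.667 = 602 × 1.965 = 1183 K.
W_by = nCᵥ(T₁ − T₂) = (3.99)(12.47)(602 − 1183) = -28907 J.

W ≈ -28.9 kJ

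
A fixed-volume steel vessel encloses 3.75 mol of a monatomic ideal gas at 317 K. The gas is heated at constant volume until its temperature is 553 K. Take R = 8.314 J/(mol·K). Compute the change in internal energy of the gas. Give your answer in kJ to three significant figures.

Constant volume ⇒ W = 0, so Q = ΔU = nCᵥΔT with Cᵥ = 3R/2 = 12.47 J/(mol·K).
ΔU = (3.75)(12.47)(553 − 317) = 11037 J.

ΔU ≈ 11.0 kJ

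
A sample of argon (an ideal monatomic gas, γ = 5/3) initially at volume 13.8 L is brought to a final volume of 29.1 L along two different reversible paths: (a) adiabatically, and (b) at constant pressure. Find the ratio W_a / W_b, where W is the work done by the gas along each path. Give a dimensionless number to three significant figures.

Path (a) adiabatic: W = P₁V₁(1 − (V₁/V₂)^(γ−1))/(γ−1) → W_a/(P₁V₁) = 0.5878.
Path (b) isobaric: W = P₁(V₂ − V₁) → W_b/(P₁V₁) = 1.109.
W_a / W_b = 0.5878 / 1.109 = 0.5302.

W_a / W_b ≈ 0.530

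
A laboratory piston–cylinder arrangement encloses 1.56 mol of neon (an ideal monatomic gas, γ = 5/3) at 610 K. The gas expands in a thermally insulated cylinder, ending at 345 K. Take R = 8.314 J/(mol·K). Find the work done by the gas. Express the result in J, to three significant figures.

Adiabatic ⇒ Q = 0, so W_by = −ΔU = nCᵥ(T₁ − T₂).
Cᵥ = 3R/2 = 12.47 J/(mol·K).
W = (1.56)(12.47)(610 − 345) = 5156 J.

W ≈ 5160 J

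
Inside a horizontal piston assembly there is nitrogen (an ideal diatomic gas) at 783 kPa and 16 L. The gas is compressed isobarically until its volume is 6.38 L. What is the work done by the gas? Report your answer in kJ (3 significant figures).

W ≈ -7.53 kJ

Isobaric: W = P ΔV.
W = (783 kPa)(6.38 − 16 L) = (783)(-9.62) = -7532 J.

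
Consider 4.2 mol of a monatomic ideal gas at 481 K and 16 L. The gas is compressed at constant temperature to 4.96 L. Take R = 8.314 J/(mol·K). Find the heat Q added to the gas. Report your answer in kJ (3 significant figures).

Isothermal ⇒ ΔU = 0, so Q = W = nRT ln(V₂/V₁).
Q = (4.2)(8.314)(481) ln(4.96/16) = 16796 × -1.171 = -19671 J.

Q ≈ -19.7 kJ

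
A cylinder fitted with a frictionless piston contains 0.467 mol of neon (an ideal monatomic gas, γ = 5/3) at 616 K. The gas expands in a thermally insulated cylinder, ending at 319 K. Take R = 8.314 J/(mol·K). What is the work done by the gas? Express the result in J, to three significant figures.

Adiabatic ⇒ Q = 0, so W_by = −ΔU = nCᵥ(T₁ − T₂).
Cᵥ = 3R/2 = 12.47 J/(mol·K).
W = (0.467)(12.47)(616 − 319) = 1730 J.

W ≈ 1730 J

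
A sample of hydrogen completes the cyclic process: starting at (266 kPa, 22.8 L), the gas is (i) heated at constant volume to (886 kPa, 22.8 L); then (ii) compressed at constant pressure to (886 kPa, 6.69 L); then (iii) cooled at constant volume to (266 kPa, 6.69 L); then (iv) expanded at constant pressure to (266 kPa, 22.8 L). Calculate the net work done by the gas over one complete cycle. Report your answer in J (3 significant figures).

W_net ≈ -9990 J

Constant-volume legs do no work.
W(ii) = (886)(6.69 − 22.8) = -14273 J; W(iv) = (266)(22.8 − 6.69) = 4285 J.
W_net = -14273 + 4285 = -9988 J (the counter-clockwise enclosed area).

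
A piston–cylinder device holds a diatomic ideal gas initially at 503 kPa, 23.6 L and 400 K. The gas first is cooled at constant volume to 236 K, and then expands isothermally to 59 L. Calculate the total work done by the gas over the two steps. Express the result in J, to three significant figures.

Step 1 (isochoric): W = 0 (constant volume).
After step 1: P = 296.8 kPa (V unchanged).
Step 2 (isothermal): W = P₁V₁ ln(V₂/V₁) = (7004) ln(59/23.6) = 6417 J.
W_total = 0 + 6417 = 6417 J.

W_total ≈ 6420 J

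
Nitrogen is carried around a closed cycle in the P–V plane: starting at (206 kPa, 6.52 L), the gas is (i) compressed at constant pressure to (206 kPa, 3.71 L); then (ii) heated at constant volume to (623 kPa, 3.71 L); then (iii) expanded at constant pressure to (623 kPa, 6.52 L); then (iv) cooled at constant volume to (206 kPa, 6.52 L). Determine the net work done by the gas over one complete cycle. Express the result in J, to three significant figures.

Constant-volume legs do no work.
W(i) = (206)(3.71 − 6.52) = -578.9 J; W(iii) = (623)(6.52 − 3.71) = 1751 J.
W_net = -578.9 + 1751 = 1172 J (the clockwise enclosed area).

W_net ≈ 1170 J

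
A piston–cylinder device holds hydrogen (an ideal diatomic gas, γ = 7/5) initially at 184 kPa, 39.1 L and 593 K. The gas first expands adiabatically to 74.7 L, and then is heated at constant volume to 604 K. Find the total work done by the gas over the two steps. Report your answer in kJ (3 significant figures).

Step 1 (adiabatic): W = (P₁V₁ − P₂V₂)/(γ−1) = (7194 − 5553)/0.4 = 4103 J.
Step 2 (isochoric): W = 0 (constant volume).
W_total = 4103 + 0 = 4103 J.

W_total ≈ 4.10 kJ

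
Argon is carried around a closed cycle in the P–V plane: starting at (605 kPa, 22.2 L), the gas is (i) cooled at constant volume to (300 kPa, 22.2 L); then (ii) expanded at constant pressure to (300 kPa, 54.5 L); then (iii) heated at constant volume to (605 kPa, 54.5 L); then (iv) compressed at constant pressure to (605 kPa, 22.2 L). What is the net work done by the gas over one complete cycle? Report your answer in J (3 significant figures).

W_net ≈ -9850 J

Constant-volume legs do no work.
W(ii) = (300)(54.5 − 22.2) = 9690 J; W(iv) = (605)(22.2 − 54.5) = -19542 J.
W_net = 9690 − 19542 = -9852 J (the counter-clockwise enclosed area).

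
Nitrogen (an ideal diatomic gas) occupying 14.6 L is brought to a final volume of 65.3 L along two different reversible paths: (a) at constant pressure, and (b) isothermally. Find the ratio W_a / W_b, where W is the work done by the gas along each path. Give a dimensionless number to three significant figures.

Path (a) isobaric: W = P₁(V₂ − V₁) → W_a/(P₁V₁) = 3.473.
Path (b) isothermal: W = P₁V₁ ln(V₂/V₁) → W_b/(P₁V₁) = 1.498.
W_a / W_b = 3.473 / 1.498 = 2.318.

W_a / W_b ≈ 2.32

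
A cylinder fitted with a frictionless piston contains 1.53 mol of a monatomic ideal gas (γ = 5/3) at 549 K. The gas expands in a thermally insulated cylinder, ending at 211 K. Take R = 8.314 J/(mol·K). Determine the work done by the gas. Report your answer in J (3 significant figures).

Adiabatic ⇒ Q = 0, so W_by = −ΔU = nCᵥ(T₁ − T₂).
Cᵥ = 3R/2 = 12.47 J/(mol·K).
W = (1.53)(12.47)(549 − 211) = 6449 J.

W ≈ 6450 J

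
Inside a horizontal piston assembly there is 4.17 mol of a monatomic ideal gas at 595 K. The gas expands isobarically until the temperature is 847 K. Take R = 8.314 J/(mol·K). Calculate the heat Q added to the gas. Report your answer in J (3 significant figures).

Isobaric: W = nRΔT = (4.17)(8.314)(252) = 8737 J.
ΔU = nCᵥΔT with Cᵥ = 3R/2: ΔU = (4.17)(12.47)(252) = 13105 J.
Q = ΔU + W = 13105 + 8737 = 21842 J.

Q ≈ 21800 J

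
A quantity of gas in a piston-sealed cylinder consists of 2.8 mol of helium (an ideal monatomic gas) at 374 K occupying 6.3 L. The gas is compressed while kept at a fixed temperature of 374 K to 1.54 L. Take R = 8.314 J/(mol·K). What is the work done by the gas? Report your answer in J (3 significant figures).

Isothermal: W = nRT ln(V₂/V₁).
W = (2.8)(8.314)(374) × ln(1.54/6.3)
  = 8706 × -1.409
W_by_gas = -12265 J.

W ≈ -12300 J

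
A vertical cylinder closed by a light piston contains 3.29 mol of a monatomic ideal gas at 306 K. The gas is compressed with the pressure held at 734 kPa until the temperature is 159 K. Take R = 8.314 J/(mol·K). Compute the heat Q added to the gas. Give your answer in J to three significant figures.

Q ≈ -10100 J

Isobaric: W = nRΔT = (3.29)(8.314)(-147) = -4021 J.
ΔU = nCᵥΔT with Cᵥ = 3R/2: ΔU = (3.29)(12.47)(-147) = -6031 J.
Q = ΔU + W = -6031 − 4021 = -10052 J.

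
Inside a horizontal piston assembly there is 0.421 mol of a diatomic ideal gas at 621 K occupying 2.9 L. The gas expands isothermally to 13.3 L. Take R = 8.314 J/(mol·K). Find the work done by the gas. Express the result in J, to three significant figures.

W ≈ 3310 J

Isothermal: W = nRT ln(V₂/V₁).
W = (0.421)(8.314)(621) × ln(13.3/2.9)
  = 2174 × 1.523
W_by_gas = 3311 J.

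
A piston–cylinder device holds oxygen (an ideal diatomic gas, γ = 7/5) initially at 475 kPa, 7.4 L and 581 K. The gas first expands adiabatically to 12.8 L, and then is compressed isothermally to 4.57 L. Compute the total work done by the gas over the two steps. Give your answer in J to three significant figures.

W_total ≈ -1180 J

Step 1 (adiabatic): W = (P₁V₁ − P₂V₂)/(γ−1) = (3515 − 2823)/0.4 = 1730 J.
After step 1: P = 220.6 kPa, V = 12.8 L, T = 466.6 K.
Step 2 (isothermal): W = P₁V₁ ln(V₂/V₁) = (2823) ln(4.57/12.8) = -2908 J.
W_total = 1730 − 2908 = -1178 J.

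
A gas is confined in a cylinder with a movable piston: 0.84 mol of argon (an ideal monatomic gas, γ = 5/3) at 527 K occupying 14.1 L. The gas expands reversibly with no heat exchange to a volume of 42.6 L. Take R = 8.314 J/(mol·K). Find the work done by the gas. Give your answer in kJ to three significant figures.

W ≈ 2.88 kJ

Adiabatic: TV^(γ−1) = const with γ = 5/3.
T₂ = T₁ (V₁/V₂)^(γ−1) = 527 × (14.1/42.6)^0.667 = 527 × 0.4785 = 252.2 K.
W_by = nCᵥ(T₁ − T₂) = (0.84)(12.47)(527 − 252.2) = 2879 J.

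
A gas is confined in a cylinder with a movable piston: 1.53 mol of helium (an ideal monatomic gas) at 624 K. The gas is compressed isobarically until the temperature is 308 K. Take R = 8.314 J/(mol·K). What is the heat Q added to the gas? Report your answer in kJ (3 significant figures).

Q ≈ -10.0 kJ

Isobaric: W = nRΔT = (1.53)(8.314)(-316) = -4020 J.
ΔU = nCᵥΔT with Cᵥ = 3R/2: ΔU = (1.53)(12.47)(-316) = -6029 J.
Q = ΔU + W = -6029 − 4020 = -10049 J.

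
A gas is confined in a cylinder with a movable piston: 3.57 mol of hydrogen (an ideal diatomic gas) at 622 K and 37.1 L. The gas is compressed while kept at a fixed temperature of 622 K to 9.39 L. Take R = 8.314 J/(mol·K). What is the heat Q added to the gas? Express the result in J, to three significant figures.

Q ≈ -25400 J

Isothermal ⇒ ΔU = 0, so Q = W = nRT ln(V₂/V₁).
Q = (3.57)(8.314)(622) ln(9.39/37.1) = 18462 × -1.374 = -25366 J.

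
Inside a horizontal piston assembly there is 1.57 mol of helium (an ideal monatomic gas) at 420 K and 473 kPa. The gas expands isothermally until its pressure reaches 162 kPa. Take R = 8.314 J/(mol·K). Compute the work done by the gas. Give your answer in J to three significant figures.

Isothermal process: W = nRT ln(V₂/V₁) = nRT ln(P₁/P₂).
W = (1.57)(8.314)(420) × ln(473/162)
  = 5482 × ln(2.92) = 5482 × 1.071
W_by_gas = 5874 J.

W ≈ 5870 J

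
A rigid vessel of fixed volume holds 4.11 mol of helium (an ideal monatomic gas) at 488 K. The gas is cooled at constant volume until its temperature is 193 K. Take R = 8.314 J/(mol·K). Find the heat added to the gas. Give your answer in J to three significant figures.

Q ≈ -15100 J

Constant volume ⇒ W = 0, so Q = ΔU = nCᵥΔT with Cᵥ = 3R/2 = 12.47 J/(mol·K).
ΔU = (4.11)(12.47)(193 − 488) = -15120 J.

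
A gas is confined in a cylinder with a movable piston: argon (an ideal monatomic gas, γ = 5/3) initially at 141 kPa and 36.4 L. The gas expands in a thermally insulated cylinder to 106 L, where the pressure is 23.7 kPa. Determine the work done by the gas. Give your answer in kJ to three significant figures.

Adiabatic: W = (P₁V₁ − P₂V₂)/(γ − 1) with γ = 5/3.
P₁V₁ = 5132 J, P₂V₂ = 2512 J.
W = (5132 − 2512) / 0.6667 = 3930 J.

W ≈ 3.93 kJ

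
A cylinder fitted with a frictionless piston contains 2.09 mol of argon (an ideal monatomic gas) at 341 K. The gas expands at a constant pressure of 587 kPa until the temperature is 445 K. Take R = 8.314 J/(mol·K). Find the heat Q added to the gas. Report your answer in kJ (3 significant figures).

Isobaric: W = nRΔT = (2.09)(8.314)(104) = 1807 J.
ΔU = nCᵥΔT with Cᵥ = 3R/2: ΔU = (2.09)(12.47)(104) = 2711 J.
Q = ΔU + W = 2711 + 1807 = 4518 J.

Q ≈ 4.52 kJ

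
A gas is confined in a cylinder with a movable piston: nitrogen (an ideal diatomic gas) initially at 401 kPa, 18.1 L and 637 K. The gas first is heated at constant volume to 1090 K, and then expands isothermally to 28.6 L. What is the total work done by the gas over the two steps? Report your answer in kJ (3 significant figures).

Step 1 (isochoric): W = 0 (constant volume).
After step 1: P = 686.2 kPa (V unchanged).
Step 2 (isothermal): W = P₁V₁ ln(V₂/V₁) = (12420) ln(28.6/18.1) = 5682 J.
W_total = 0 + 5682 = 5682 J.

W_total ≈ 5.68 kJ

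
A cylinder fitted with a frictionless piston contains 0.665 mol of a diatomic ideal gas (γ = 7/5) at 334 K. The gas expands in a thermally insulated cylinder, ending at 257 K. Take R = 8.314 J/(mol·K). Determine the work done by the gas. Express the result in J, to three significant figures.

W ≈ 1060 J

Adiabatic ⇒ Q = 0, so W_by = −ΔU = nCᵥ(T₁ − T₂).
Cᵥ = 5R/2 = 20.79 J/(mol·K).
W = (0.665)(20.79)(334 − 257) = 1064 J.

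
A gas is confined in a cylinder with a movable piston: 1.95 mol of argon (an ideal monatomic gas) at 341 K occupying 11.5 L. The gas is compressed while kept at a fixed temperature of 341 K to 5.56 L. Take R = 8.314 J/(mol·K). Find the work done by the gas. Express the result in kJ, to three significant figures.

Isothermal: W = nRT ln(V₂/V₁).
W = (1.95)(8.314)(341) × ln(5.56/11.5)
  = 5528 × -0.7267
W_by_gas = -4018 J.

W ≈ -4.02 kJ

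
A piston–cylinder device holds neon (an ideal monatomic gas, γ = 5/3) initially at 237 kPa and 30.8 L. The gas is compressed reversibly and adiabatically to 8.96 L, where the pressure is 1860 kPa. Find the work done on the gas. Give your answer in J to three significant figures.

Adiabatic: W = (P₁V₁ − P₂V₂)/(γ − 1) with γ = 5/3.
P₁V₁ = 7300 J, P₂V₂ = 16666 J.
W = (7300 − 16666) / 0.6667 = -14049 J.
Work on gas = −W_by = 14049 J.

W ≈ 14000 J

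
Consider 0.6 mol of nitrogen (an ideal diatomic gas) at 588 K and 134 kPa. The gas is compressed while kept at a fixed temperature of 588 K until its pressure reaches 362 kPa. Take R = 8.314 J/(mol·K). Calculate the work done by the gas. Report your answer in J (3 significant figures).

W ≈ -2920 J

Isothermal process: W = nRT ln(V₂/V₁) = nRT ln(P₁/P₂).
W = (0.6)(8.314)(588) × ln(134/362)
  = 2933 × ln(0.3702) = 2933 × -0.9938
W_by_gas = -2915 J.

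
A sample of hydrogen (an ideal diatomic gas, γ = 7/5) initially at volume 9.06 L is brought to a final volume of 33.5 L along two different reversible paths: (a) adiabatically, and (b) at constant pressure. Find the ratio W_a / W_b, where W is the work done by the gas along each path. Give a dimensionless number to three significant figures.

Path (a) adiabatic: W = P₁V₁(1 − (V₁/V₂)^(γ−1))/(γ−1) → W_a/(P₁V₁) = 1.018.
Path (b) isobaric: W = P₁(V₂ − V₁) → W_b/(P₁V₁) = 2.698.
W_a / W_b = 1.018 / 2.698 = 0.3775.

W_a / W_b ≈ 0.377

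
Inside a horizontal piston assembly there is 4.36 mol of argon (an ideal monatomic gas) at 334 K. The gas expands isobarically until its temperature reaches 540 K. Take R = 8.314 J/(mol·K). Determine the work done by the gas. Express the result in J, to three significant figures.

Isobaric: W = P ΔV = nR ΔT.
W = (4.36)(8.314)(540 − 334) = 7467 J.

W ≈ 7470 J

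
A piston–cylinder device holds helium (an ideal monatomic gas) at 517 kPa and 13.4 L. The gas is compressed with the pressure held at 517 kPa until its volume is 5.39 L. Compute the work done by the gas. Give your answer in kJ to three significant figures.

Isobaric: W = P ΔV.
W = (517 kPa)(5.39 − 13.4 L) = (517)(-8.01) = -4141 J.

W ≈ -4.14 kJ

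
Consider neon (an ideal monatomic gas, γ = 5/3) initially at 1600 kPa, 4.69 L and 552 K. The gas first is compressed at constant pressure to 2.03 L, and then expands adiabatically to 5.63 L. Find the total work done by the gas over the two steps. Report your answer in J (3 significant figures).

Step 1 (isobaric): W = PΔV = (1600 kPa)(2.03 − 4.69 L) = -4256 J.
After step 1: P = 1600 kPa, V = 2.03 L, T = 238.9 K.
Step 2 (adiabatic): W = (P₁V₁ − P₂V₂)/(γ−1) = (3248 − 1645)/0.667 = 2404 J.
W_total = -4256 + 2404 = -1852 J.

W_total ≈ -1850 J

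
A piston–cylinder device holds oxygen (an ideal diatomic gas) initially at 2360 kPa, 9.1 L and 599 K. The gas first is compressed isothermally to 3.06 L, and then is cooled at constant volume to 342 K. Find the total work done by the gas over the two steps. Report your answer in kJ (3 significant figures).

W_total ≈ -23.4 kJ

Step 1 (isothermal): W = P₁V₁ ln(V₂/V₁) = (21476) ln(3.06/9.1) = -23406 J.
Step 2 (isochoric): W = 0 (constant volume).
W_total = -23406 + 0 = -23406 J.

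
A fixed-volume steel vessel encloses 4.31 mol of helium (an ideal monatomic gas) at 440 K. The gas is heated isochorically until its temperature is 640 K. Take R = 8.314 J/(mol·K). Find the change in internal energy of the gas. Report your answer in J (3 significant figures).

Constant volume ⇒ W = 0, so Q = ΔU = nCᵥΔT with Cᵥ = 3R/2 = 12.47 J/(mol·K).
ΔU = (4.31)(12.47)(640 − 440) = 10750 J.

ΔU ≈ 10800 J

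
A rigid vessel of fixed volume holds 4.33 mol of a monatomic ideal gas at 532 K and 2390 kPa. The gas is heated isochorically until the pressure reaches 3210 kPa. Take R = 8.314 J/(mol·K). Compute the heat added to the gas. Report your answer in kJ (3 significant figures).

Constant volume ⇒ W = 0, so Q = ΔU = nCᵥΔT with Cᵥ = 3R/2 = 12.47 J/(mol·K).
At constant V, T₂/T₁ = P₂/P₁ ⇒ ΔT = T₁(P₂/P₁ − 1) = 532·(3210/2390 − 1) = 182.5 K.
ΔU = (4.33)(12.47)(182.5) = 9856 J.

Q ≈ 9.86 kJ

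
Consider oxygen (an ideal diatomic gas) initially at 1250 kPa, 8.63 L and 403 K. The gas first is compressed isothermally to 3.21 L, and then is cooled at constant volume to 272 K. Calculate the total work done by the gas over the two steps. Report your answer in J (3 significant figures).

W_total ≈ -10700 J

Step 1 (isothermal): W = P₁V₁ ln(V₂/V₁) = (10788) ln(3.21/8.63) = -10669 J.
Step 2 (isochoric): W = 0 (constant volume).
W_total = -10669 + 0 = -10669 J.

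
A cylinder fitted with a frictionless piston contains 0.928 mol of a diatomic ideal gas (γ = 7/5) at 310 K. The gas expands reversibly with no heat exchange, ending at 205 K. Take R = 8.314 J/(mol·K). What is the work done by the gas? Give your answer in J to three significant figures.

Adiabatic ⇒ Q = 0, so W_by = −ΔU = nCᵥ(T₁ − T₂).
Cᵥ = 5R/2 = 20.79 J/(mol·K).
W = (0.928)(20.79)(310 − 205) = 2025 J.

W ≈ 2030 J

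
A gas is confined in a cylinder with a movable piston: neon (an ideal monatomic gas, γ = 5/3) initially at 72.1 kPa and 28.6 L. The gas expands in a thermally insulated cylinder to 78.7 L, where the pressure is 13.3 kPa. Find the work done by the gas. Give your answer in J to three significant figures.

Adiabatic: W = (P₁V₁ − P₂V₂)/(γ − 1) with γ = 5/3.
P₁V₁ = 2062 J, P₂V₂ = 1047 J.
W = (2062 − 1047) / 0.6667 = 1523 J.

W ≈ 1520 J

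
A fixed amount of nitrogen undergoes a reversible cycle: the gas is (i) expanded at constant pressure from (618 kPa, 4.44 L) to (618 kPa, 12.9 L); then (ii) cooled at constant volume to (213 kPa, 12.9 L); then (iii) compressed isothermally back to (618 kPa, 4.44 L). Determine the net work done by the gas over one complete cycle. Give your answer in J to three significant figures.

W_net ≈ 2300 J

Leg (i): W = PΔV = (618)(12.9 − 4.44) = 5228 J.
Leg (ii): W = 0.
Leg (iii): W = PᵢVᵢ ln(V_f/Vᵢ) = (2748) ln(4.44/12.9) = -2931 J.
W_net = 5228 − 2931 = 2298 J.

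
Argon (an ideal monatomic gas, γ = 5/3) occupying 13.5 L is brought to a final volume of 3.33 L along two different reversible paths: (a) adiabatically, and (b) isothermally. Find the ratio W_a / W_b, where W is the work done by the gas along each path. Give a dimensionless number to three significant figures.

Path (a) adiabatic: W = P₁V₁(1 − (V₁/V₂)^(γ−1))/(γ−1) → W_a/(P₁V₁) = -2.314.
Path (b) isothermal: W = P₁V₁ ln(V₂/V₁) → W_b/(P₁V₁) = -1.4.
W_a / W_b = -2.314 / -1.4 = 1.653.

W_a / W_b ≈ 1.65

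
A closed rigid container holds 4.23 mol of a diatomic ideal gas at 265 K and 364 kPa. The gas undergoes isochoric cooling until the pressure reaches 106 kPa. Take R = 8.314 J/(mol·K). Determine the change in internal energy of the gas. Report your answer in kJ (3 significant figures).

Constant volume ⇒ W = 0, so Q = ΔU = nCᵥΔT with Cᵥ = 5R/2 = 20.79 J/(mol·K).
At constant V, T₂/T₁ = P₂/P₁ ⇒ ΔT = T₁(P₂/P₁ − 1) = 265·(106/364 − 1) = -187.8 K.
ΔU = (4.23)(20.79)(-187.8) = -16514 J.

ΔU ≈ -16.5 kJ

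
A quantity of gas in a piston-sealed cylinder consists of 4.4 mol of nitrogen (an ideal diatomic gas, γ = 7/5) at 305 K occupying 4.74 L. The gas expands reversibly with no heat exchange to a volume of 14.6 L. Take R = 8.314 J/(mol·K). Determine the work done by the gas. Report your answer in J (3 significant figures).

Adiabatic: TV^(γ−1) = const with γ = 7/5.
T₂ = T₁ (V₁/V₂)^(γ−1) = 305 × (4.74/14.6)^0.4 = 305 × 0.6376 = 194.5 K.
W_by = nCᵥ(T₁ − T₂) = (4.4)(20.79)(305 − 194.5) = 10108 J.

W ≈ 10100 J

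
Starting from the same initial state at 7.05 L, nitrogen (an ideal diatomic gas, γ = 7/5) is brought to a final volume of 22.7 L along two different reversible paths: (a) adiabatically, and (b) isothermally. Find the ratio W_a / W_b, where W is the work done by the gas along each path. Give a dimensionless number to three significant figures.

W_a / W_b ≈ 0.799

Path (a) adiabatic: W = P₁V₁(1 − (V₁/V₂)^(γ−1))/(γ−1) → W_a/(P₁V₁) = 0.934.
Path (b) isothermal: W = P₁V₁ ln(V₂/V₁) → W_b/(P₁V₁) = 1.169.
W_a / W_b = 0.934 / 1.169 = 0.7987.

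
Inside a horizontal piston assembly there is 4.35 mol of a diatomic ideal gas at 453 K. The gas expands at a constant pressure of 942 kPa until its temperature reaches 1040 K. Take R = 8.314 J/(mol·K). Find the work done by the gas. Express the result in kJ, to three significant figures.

Isobaric: W = P ΔV = nR ΔT.
W = (4.35)(8.314)(1040 − 453) = 21229 J.

W ≈ 21.2 kJ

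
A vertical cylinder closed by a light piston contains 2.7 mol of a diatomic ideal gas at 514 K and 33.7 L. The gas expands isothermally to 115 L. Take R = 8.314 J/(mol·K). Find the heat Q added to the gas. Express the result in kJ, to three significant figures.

Isothermal ⇒ ΔU = 0, so Q = W = nRT ln(V₂/V₁).
Q = (2.7)(8.314)(514) ln(115/33.7) = 11538 × 1.227 = 14162 J.

Q ≈ 14.2 kJ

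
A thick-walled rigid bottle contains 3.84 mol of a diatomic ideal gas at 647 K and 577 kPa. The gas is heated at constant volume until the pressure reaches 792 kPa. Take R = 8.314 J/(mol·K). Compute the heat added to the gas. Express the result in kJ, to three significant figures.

Constant volume ⇒ W = 0, so Q = ΔU = nCᵥΔT with Cᵥ = 5R/2 = 20.79 J/(mol·K).
At constant V, T₂/T₁ = P₂/P₁ ⇒ ΔT = T₁(P₂/P₁ − 1) = 647·(792/577 − 1) = 241.1 K.
ΔU = (3.84)(20.79)(241.1) = 19242 J.

Q ≈ 19.2 kJ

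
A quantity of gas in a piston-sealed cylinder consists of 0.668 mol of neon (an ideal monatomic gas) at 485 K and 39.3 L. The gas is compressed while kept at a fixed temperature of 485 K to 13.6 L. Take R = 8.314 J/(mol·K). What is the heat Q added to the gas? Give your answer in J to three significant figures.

Isothermal ⇒ ΔU = 0, so Q = W = nRT ln(V₂/V₁).
Q = (0.668)(8.314)(485) ln(13.6/39.3) = 2694 × -1.061 = -2858 J.

Q ≈ -2860 J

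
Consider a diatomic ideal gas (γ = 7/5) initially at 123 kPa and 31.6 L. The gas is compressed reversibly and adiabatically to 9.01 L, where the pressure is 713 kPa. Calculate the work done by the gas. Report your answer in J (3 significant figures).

W ≈ -6340 J

Adiabatic: W = (P₁V₁ − P₂V₂)/(γ − 1) with γ = 7/5.
P₁V₁ = 3887 J, P₂V₂ = 6424 J.
W = (3887 − 6424) / 0.4 = -6343 J.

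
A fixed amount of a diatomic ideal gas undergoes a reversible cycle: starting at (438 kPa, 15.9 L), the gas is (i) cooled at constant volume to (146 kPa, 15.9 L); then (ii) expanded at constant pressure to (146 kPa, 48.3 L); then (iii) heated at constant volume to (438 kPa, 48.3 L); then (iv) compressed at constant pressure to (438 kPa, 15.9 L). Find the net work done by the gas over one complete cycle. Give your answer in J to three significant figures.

W_net ≈ -9460 J

Constant-volume legs do no work.
W(ii) = (146)(48.3 − 15.9) = 4730 J; W(iv) = (438)(15.9 − 48.3) = -14191 J.
W_net = 4730 − 14191 = -9461 J (the counter-clockwise enclosed area).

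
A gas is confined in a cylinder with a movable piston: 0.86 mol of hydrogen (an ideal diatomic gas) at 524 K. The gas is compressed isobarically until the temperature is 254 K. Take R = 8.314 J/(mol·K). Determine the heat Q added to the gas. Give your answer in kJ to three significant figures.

Isobaric: W = nRΔT = (0.86)(8.314)(-270) = -1931 J.
ΔU = nCᵥΔT with Cᵥ = 5R/2: ΔU = (0.86)(20.79)(-270) = -4826 J.
Q = ΔU + W = -4826 − 1931 = -6757 J.

Q ≈ -6.76 kJ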